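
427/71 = 427/71= 6.01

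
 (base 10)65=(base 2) 1000001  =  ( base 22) 2l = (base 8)101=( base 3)2102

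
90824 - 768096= - 677272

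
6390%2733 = 924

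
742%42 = 28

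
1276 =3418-2142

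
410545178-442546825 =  - 32001647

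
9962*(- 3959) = - 39439558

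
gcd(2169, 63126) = 9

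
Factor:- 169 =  - 13^2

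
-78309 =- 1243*63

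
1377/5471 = 1377/5471= 0.25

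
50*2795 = 139750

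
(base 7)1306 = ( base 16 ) 1f0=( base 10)496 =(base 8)760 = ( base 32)fg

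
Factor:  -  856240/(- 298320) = 973/339 = 3^ (-1 )*7^1* 113^ ( - 1) * 139^1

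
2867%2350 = 517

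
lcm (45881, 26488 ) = 2569336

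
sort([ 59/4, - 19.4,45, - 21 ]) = [ - 21,-19.4, 59/4,45 ]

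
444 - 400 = 44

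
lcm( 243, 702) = 6318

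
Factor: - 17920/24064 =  - 35/47 =- 5^1* 7^1*47^( - 1) 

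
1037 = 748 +289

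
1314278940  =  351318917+962960023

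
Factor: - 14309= - 41^1*349^1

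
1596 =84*19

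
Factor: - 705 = -3^1*5^1 * 47^1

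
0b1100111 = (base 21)4j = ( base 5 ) 403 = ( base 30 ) 3d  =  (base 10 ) 103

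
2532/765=3 + 79/255 = 3.31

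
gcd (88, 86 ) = 2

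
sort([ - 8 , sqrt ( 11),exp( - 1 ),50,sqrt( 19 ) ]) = [ - 8,exp ( - 1), sqrt( 11), sqrt( 19), 50] 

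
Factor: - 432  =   - 2^4*3^3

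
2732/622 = 4+122/311 = 4.39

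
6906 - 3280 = 3626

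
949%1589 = 949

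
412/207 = 412/207 = 1.99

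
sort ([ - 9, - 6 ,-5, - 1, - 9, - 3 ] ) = [- 9 , - 9, - 6, - 5, - 3, - 1] 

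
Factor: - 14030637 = -3^1*53^1*79^1*1117^1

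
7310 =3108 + 4202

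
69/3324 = 23/1108 = 0.02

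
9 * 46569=419121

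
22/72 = 11/36 = 0.31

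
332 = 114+218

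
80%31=18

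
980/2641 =980/2641 = 0.37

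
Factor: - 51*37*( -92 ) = 2^2*3^1* 17^1* 23^1*37^1 = 173604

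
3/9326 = 3/9326 = 0.00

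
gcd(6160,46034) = 2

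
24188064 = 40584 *596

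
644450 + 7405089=8049539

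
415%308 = 107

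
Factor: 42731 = 13^1*19^1*173^1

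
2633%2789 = 2633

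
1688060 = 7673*220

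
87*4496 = 391152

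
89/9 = 9 + 8/9 = 9.89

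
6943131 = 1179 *5889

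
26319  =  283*93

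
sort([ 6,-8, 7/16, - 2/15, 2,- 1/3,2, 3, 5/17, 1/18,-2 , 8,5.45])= [ - 8,-2, - 1/3, - 2/15, 1/18,5/17,7/16,2,2,3,5.45, 6, 8]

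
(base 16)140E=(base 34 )4F0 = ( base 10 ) 5134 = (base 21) BDA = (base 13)244c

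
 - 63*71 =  -4473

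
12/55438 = 6/27719 = 0.00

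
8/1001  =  8/1001= 0.01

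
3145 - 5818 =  - 2673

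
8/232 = 1/29=0.03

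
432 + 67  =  499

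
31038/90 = 5173/15 = 344.87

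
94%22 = 6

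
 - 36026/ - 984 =18013/492 = 36.61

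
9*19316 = 173844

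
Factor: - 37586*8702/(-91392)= 81768343/22848 = 2^( - 6 ) * 3^( - 1)*7^( - 1)*17^ ( -1)*19^1*229^1*18793^1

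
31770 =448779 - 417009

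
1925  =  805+1120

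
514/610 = 257/305 = 0.84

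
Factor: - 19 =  - 19^1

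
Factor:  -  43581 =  - 3^1 * 73^1 * 199^1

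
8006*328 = 2625968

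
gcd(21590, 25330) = 170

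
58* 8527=494566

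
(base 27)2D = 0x43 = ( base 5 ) 232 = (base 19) 3A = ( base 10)67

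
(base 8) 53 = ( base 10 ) 43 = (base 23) 1k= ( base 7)61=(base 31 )1c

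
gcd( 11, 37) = 1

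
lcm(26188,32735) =130940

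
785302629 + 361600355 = 1146902984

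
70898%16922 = 3210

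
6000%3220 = 2780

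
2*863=1726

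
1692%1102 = 590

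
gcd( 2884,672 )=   28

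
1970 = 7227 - 5257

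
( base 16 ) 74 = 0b1110100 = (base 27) 48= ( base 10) 116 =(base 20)5G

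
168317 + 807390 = 975707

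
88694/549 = 161  +  5/9 = 161.56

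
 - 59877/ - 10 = 59877/10 = 5987.70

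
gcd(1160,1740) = 580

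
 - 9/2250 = - 1/250 = -0.00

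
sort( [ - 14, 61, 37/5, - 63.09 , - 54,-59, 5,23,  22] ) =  [ - 63.09,-59, - 54, - 14,5, 37/5, 22 , 23, 61 ] 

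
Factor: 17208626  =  2^1*37^1* 232549^1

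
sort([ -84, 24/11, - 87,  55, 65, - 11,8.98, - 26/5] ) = [ - 87 ,- 84, - 11, - 26/5, 24/11, 8.98, 55, 65] 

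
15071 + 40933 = 56004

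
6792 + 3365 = 10157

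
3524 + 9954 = 13478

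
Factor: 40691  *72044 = 2^2*7^2 *31^1*83^1 * 5813^1 = 2931542404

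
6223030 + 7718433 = 13941463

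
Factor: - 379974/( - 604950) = 5^(  -  2 )*7^1 * 37^( - 1) * 83^1 =581/925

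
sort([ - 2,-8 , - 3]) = [ - 8, - 3, - 2]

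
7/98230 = 7/98230 = 0.00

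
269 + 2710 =2979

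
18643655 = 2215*8417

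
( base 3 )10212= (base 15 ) 6e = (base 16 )68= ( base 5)404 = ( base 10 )104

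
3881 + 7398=11279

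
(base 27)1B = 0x26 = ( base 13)2c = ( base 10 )38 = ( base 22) 1G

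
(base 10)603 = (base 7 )1521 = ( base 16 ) 25b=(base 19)1CE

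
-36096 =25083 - 61179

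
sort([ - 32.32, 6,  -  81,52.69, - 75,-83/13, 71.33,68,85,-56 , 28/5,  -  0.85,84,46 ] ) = [ - 81,  -  75,-56,  -  32.32,  -  83/13,  -  0.85,28/5,6  ,  46,52.69,68, 71.33,84,85 ] 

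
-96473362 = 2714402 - 99187764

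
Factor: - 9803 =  - 9803^1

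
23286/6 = 3881 = 3881.00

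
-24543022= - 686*35777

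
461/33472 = 461/33472 = 0.01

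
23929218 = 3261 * 7338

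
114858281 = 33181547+81676734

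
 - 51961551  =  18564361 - 70525912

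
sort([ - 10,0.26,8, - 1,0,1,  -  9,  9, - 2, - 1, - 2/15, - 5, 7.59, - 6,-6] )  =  [ - 10, - 9,-6, - 6, - 5 , - 2,  -  1, - 1,- 2/15,0, 0.26, 1, 7.59, 8,9]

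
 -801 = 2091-2892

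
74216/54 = 37108/27 = 1374.37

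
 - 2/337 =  - 1  +  335/337 = - 0.01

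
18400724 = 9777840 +8622884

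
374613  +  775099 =1149712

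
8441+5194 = 13635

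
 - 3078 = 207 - 3285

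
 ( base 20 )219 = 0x33D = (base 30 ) RJ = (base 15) 3a4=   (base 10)829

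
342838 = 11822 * 29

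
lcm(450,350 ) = 3150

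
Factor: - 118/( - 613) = 2^1*59^1*613^( - 1 ) 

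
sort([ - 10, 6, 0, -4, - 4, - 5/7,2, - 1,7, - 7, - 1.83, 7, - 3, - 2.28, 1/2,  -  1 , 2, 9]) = [ - 10, - 7, - 4,- 4, - 3, - 2.28, - 1.83,- 1,-1,-5/7,0, 1/2, 2, 2, 6,7, 7,9 ] 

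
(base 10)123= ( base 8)173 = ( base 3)11120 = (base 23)58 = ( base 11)102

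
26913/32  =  841 + 1/32 = 841.03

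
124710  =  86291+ 38419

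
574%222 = 130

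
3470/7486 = 1735/3743 = 0.46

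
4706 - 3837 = 869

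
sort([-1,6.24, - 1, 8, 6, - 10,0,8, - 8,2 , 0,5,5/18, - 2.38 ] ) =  [ - 10, - 8,-2.38,-1,  -  1, 0,  0,5/18 , 2, 5, 6, 6.24, 8,8]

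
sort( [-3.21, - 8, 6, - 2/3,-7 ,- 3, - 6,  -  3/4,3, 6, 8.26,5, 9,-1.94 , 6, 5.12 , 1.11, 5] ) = [ - 8,  -  7, - 6, - 3.21, - 3, - 1.94, - 3/4,  -  2/3, 1.11, 3,  5,  5,5.12,6,6, 6,8.26, 9 ] 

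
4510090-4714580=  - 204490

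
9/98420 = 9/98420=   0.00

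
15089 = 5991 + 9098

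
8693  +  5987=14680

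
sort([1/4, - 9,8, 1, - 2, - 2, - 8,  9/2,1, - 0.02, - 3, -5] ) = [ - 9 , - 8,  -  5,  -  3, - 2, - 2,  -  0.02, 1/4 , 1,1,  9/2, 8 ] 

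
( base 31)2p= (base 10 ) 87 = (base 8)127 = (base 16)57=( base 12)73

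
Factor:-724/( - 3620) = 1/5  =  5^(-1 ) 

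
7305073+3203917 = 10508990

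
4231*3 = 12693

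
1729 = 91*19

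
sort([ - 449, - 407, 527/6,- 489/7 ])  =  [ - 449, - 407, - 489/7, 527/6] 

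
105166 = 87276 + 17890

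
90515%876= 287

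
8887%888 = 7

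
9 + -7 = 2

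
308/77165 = 28/7015 = 0.00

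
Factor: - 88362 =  - 2^1 * 3^2*4909^1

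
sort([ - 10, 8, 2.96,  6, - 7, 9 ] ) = [ - 10,-7, 2.96,6, 8, 9]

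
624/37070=312/18535 = 0.02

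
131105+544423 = 675528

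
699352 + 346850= 1046202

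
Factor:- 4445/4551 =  - 3^( - 1 )*5^1*7^1*37^( - 1 )*41^ ( - 1 )*127^1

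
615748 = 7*87964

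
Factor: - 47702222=  -  2^1*43^1*554677^1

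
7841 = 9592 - 1751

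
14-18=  - 4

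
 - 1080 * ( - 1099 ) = 1186920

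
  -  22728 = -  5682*4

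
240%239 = 1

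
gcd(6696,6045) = 93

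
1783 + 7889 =9672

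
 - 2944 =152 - 3096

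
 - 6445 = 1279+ - 7724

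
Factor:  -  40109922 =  - 2^1*3^2 * 2228329^1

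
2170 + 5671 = 7841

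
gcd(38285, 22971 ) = 7657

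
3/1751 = 3/1751 = 0.00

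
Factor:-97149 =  - 3^1*13^1*47^1 *53^1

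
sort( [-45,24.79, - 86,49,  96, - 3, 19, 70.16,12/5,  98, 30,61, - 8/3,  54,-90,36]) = [ - 90,-86, - 45, - 3,  -  8/3,12/5, 19, 24.79, 30,36,  49 , 54,  61, 70.16,  96, 98]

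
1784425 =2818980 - 1034555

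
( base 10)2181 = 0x885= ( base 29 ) 2H6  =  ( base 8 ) 4205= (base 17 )795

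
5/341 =5/341 = 0.01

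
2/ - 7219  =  - 2/7219 = - 0.00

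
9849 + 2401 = 12250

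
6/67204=3/33602 = 0.00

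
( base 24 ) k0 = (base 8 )740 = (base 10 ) 480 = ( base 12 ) 340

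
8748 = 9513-765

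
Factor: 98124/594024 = 8177/49502 = 2^(-1 )*13^1*17^1*37^1*53^( - 1)*467^( - 1)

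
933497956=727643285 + 205854671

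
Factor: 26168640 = 2^6*3^1*5^1* 27259^1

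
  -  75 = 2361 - 2436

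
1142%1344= 1142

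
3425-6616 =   -  3191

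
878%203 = 66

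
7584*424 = 3215616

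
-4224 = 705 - 4929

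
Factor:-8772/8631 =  - 2^2*3^ ( - 1)* 7^ (  -  1)*17^1*43^1 * 137^( - 1 ) = - 2924/2877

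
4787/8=598  +  3/8 = 598.38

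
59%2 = 1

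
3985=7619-3634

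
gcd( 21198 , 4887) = 3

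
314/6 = 157/3 = 52.33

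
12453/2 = 6226  +  1/2 = 6226.50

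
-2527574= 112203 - 2639777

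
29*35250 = 1022250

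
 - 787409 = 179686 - 967095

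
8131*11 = 89441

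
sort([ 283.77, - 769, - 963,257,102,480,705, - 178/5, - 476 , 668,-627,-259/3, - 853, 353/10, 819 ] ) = [-963, - 853,-769, - 627, - 476  , - 259/3, -178/5, 353/10,102,257,283.77,480,  668,  705,819]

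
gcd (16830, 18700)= 1870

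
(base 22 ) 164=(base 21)18B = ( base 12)438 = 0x26c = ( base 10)620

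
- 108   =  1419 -1527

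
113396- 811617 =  - 698221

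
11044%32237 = 11044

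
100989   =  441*229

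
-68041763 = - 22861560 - 45180203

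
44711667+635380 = 45347047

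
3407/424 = 3407/424=8.04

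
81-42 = 39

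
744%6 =0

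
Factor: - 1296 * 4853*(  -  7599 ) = 47793819312=2^4*3^5*17^1 * 23^1*149^1*211^1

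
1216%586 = 44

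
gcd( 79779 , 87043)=1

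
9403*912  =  8575536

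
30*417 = 12510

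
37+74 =111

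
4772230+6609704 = 11381934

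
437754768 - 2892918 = 434861850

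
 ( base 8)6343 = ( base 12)1AAB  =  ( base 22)6HL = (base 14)12b9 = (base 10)3299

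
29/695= 29/695 = 0.04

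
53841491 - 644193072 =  - 590351581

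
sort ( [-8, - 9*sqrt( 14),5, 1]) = [ - 9*sqrt(14), - 8 , 1, 5]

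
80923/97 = 80923/97 = 834.26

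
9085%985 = 220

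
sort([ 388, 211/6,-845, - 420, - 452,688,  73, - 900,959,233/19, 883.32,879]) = [ - 900, - 845,-452, - 420, 233/19,211/6,73, 388,688,879,  883.32  ,  959]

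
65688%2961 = 546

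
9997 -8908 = 1089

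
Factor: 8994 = 2^1*3^1*1499^1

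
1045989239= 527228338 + 518760901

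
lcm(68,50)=1700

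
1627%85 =12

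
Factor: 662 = 2^1*331^1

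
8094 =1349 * 6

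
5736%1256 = 712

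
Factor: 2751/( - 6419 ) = -3/7 = -3^1*7^( - 1)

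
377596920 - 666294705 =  - 288697785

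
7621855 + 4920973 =12542828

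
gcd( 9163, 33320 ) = 833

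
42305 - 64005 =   -  21700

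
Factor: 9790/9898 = 4895/4949=   5^1* 7^( - 2)* 11^1*89^1 * 101^(-1)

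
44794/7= 6399 + 1/7 = 6399.14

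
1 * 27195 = 27195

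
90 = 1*90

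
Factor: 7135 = 5^1*1427^1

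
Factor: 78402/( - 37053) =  - 146/69 = -  2^1 * 3^( - 1 ) * 23^( - 1)*73^1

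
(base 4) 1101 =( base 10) 81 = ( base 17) 4D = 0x51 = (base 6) 213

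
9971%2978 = 1037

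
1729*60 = 103740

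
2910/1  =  2910 = 2910.00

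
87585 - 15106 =72479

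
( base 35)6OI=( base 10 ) 8208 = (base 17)1B6E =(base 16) 2010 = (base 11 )6192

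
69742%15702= 6934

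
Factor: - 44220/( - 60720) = 67/92= 2^( - 2)*23^( - 1)*67^1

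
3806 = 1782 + 2024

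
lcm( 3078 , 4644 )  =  264708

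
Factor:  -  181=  - 181^1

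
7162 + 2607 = 9769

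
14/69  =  14/69 = 0.20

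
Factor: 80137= 127^1*631^1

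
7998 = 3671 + 4327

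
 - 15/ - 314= 15/314=0.05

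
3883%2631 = 1252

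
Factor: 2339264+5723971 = 8063235 = 3^2*5^1*59^1*3037^1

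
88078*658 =57955324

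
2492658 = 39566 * 63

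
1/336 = 1/336   =  0.00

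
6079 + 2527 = 8606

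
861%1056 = 861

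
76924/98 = 784+46/49 = 784.94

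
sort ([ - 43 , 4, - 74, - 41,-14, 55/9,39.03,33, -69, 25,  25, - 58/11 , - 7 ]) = [ - 74,  -  69,-43, - 41, - 14, - 7, - 58/11, 4,55/9,25,  25 , 33,39.03]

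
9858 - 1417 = 8441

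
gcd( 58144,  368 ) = 368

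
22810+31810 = 54620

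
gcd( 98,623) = 7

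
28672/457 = 62+338/457 = 62.74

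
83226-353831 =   -  270605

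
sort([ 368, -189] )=[-189,368]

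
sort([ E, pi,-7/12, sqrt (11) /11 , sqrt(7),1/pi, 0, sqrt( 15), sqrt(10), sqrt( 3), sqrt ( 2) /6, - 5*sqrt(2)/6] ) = [ - 5*sqrt(2) /6, -7/12,  0,  sqrt( 2) /6, sqrt ( 11)/11, 1/pi, sqrt(3 ), sqrt ( 7), E,pi,  sqrt (10 ), sqrt(15 )] 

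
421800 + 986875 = 1408675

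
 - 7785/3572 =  - 7785/3572 = -  2.18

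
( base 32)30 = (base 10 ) 96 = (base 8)140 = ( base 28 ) 3C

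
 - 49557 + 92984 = 43427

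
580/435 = 1 + 1/3 = 1.33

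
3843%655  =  568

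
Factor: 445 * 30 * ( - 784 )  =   - 2^5*3^1*5^2*7^2*89^1 = - 10466400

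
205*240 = 49200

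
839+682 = 1521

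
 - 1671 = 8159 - 9830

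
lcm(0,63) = 0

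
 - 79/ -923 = 79/923 = 0.09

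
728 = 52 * 14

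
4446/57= 78= 78.00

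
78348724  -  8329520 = 70019204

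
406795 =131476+275319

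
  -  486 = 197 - 683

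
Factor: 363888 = 2^4*3^2 * 7^1*19^2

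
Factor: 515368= 2^3*7^1 * 9203^1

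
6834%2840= 1154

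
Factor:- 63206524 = - 2^2*1607^1*9833^1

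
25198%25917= 25198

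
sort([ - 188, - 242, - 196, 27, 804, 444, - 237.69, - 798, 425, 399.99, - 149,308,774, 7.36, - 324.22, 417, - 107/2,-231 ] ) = [-798, - 324.22,-242, - 237.69, - 231, - 196, - 188, - 149, - 107/2, 7.36,27, 308, 399.99,417, 425, 444,774, 804]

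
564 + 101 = 665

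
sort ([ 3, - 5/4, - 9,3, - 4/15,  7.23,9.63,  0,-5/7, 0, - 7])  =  [- 9, - 7,-5/4,-5/7, - 4/15, 0,0,3, 3,7.23, 9.63] 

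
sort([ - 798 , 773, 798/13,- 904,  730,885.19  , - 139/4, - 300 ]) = [ - 904,-798,-300,  -  139/4,798/13,730 , 773,885.19] 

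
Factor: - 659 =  - 659^1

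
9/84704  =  9/84704 = 0.00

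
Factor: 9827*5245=5^1*31^1*317^1*1049^1 = 51542615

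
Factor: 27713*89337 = 2475796281 = 3^1*7^1*37^1*97^1*107^1*307^1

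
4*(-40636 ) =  - 162544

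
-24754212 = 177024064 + - 201778276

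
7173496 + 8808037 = 15981533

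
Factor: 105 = 3^1 * 5^1*7^1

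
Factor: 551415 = 3^1*5^1 * 36761^1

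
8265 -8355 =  - 90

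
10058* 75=754350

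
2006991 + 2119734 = 4126725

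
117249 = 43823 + 73426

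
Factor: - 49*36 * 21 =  - 37044=- 2^2*3^3*7^3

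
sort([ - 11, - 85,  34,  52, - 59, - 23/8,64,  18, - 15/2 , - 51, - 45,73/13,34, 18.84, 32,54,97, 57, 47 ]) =[ - 85, - 59, - 51 ,  -  45, - 11, - 15/2, - 23/8,73/13,18,  18.84,32,34 , 34,47,52, 54,57,64, 97] 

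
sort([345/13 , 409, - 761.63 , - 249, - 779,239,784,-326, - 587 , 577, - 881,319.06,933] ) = [ - 881, - 779, - 761.63,  -  587, - 326, - 249, 345/13,239,319.06,409,577,784 , 933]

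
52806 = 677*78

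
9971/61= 163+28/61=163.46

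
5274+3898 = 9172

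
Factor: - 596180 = - 2^2*5^1*13^1*2293^1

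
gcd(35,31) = 1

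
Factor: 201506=2^1*53^1*1901^1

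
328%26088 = 328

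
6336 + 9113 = 15449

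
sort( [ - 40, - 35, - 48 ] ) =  [-48, -40, - 35 ] 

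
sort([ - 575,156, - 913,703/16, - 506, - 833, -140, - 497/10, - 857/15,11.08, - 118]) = [ - 913, - 833, - 575, - 506,-140, - 118, - 857/15, - 497/10,11.08,  703/16,156] 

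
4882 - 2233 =2649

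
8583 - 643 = 7940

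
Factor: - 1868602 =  - 2^1*934301^1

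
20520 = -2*(-10260 ) 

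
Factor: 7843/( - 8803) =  - 11^1*23^1*31^1*8803^( - 1) 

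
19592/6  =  3265  +  1/3 = 3265.33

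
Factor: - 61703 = -61703^1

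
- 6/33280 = -1 + 16637/16640 = -  0.00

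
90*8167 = 735030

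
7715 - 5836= 1879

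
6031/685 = 6031/685 = 8.80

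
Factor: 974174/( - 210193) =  - 2^1*103^1*4729^1 * 210193^( - 1) 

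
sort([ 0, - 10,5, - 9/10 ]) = [ - 10, - 9/10 , 0, 5]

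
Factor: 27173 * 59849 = 1626276877 = 29^1*97^1  *617^1*937^1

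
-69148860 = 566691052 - 635839912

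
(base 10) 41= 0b101001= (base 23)1i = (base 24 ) 1H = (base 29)1C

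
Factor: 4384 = 2^5 *137^1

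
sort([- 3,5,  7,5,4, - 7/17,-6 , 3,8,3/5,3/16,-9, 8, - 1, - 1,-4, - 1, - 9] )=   [ - 9 , - 9, - 6, - 4, -3, - 1, -1,-1, - 7/17, 3/16,3/5,3, 4,  5,5, 7,8,8 ] 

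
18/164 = 9/82  =  0.11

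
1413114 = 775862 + 637252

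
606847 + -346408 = 260439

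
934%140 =94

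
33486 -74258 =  - 40772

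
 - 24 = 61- 85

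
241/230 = 1+11/230 = 1.05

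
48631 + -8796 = 39835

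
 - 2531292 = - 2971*852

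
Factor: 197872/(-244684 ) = -2^2*11^(-1)*67^ ( -1)*149^1 = -596/737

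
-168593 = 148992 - 317585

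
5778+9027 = 14805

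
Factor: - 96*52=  - 4992 = - 2^7*3^1*13^1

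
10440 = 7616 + 2824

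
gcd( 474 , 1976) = 2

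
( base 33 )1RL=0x7D1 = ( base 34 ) 1OT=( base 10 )2001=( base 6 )13133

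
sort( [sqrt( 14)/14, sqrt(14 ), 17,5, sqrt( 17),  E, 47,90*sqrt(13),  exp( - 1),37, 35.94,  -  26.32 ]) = [ - 26.32, sqrt ( 14)/14, exp(  -  1 ), E, sqrt(14), sqrt ( 17 ),5, 17, 35.94,  37, 47, 90 * sqrt(13 )] 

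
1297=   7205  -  5908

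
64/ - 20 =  - 4 + 4/5 = -3.20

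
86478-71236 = 15242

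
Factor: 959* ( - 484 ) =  -2^2  *  7^1* 11^2*137^1 = - 464156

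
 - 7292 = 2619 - 9911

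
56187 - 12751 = 43436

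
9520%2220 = 640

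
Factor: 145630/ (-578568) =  - 2^( - 2)*3^( - 1)*5^1*14563^1*24107^(-1) = -72815/289284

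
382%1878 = 382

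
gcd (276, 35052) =276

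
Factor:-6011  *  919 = - 5524109=-919^1*6011^1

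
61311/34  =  1803 + 9/34 = 1803.26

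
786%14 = 2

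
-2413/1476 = -2413/1476 = -1.63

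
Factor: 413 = 7^1*59^1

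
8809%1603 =794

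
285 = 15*19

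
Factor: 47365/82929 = 3^( - 1 ) * 5^1*7^( - 1)*11^( - 1)*359^( - 1) * 9473^1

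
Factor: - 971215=  -  5^1 * 7^1 *27749^1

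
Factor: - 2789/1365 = -3^(-1)*5^( - 1 )*7^(-1)*13^( - 1)*2789^1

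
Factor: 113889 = 3^1*37963^1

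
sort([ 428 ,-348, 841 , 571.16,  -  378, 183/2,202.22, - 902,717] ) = [-902, - 378, - 348,183/2, 202.22, 428, 571.16, 717 , 841]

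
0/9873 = 0 = 0.00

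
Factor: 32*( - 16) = -512= - 2^9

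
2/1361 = 2/1361 =0.00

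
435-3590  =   - 3155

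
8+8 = 16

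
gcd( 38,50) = 2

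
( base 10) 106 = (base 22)4I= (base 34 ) 34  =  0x6a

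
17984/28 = 4496/7= 642.29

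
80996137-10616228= 70379909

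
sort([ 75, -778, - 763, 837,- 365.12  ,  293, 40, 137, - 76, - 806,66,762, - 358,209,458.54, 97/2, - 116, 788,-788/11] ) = [ - 806, - 778, -763, - 365.12, - 358, - 116 , - 76 , - 788/11,40,  97/2, 66, 75,137,209,293,458.54,  762,788, 837 ]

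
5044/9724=97/187=0.52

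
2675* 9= 24075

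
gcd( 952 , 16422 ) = 238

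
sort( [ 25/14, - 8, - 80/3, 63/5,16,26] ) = [ - 80/3, -8  ,  25/14 , 63/5, 16, 26 ]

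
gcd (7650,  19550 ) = 850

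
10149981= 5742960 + 4407021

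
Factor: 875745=3^3*5^1*13^1*499^1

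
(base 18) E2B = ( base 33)46t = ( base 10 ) 4583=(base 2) 1000111100111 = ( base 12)279b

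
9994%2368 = 522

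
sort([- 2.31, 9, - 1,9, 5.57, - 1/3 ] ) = [  -  2.31, - 1, - 1/3 , 5.57,9,9]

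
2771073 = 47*58959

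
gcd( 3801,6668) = 1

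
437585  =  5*87517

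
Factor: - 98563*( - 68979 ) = 3^1*22993^1* 98563^1 = 6798777177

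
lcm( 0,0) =0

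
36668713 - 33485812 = 3182901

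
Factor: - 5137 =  - 11^1*467^1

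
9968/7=1424 = 1424.00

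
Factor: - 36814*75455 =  - 2^1*5^1*79^1 * 233^1 * 15091^1 = - 2777800370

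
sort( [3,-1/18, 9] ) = [-1/18, 3,9]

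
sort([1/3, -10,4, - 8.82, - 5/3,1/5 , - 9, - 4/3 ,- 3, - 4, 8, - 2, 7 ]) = [-10, - 9, - 8.82,-4 , - 3,  -  2 ,- 5/3,-4/3,1/5, 1/3,4,7, 8] 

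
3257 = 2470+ 787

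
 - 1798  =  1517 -3315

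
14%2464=14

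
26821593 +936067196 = 962888789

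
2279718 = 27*84434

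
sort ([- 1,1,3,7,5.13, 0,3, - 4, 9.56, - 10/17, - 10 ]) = [ - 10, - 4, - 1  , - 10/17 , 0,  1, 3,3,5.13,  7, 9.56 ]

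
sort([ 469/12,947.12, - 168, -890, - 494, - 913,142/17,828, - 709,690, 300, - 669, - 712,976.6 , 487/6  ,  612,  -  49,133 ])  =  [ - 913 ,-890, - 712, -709 , - 669, - 494 , - 168, - 49,  142/17,469/12,487/6,133,300,612, 690,828, 947.12,976.6]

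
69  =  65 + 4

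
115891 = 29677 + 86214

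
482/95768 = 241/47884 = 0.01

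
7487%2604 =2279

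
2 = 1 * 2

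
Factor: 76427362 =2^1*11^1*41^1 * 84731^1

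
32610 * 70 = 2282700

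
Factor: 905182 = 2^1 *17^1 * 79^1*337^1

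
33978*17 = 577626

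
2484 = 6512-4028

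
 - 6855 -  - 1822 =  - 5033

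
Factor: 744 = 2^3*3^1*31^1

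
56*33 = 1848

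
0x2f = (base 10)47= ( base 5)142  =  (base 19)29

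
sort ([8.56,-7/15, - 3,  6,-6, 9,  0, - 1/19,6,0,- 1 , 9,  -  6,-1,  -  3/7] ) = [-6, - 6, - 3, - 1, - 1, - 7/15, - 3/7, - 1/19,0,0 , 6,6,8.56, 9 , 9] 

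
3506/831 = 3506/831 = 4.22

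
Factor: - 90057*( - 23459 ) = 2112647163  =  3^1*11^1*2729^1*23459^1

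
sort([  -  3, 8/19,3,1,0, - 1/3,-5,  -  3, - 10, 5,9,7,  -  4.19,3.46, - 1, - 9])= [ - 10, - 9, - 5, - 4.19, - 3, - 3, - 1,- 1/3,0 , 8/19,1,  3, 3.46, 5,7 , 9 ]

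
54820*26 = 1425320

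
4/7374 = 2/3687 = 0.00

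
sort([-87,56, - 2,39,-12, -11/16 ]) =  [ - 87, - 12,-2, - 11/16,39,56 ]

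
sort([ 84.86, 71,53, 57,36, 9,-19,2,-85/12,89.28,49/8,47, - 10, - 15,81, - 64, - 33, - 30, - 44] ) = [-64,  -  44,-33, - 30,- 19, - 15, - 10, - 85/12,2,49/8,9,36 , 47 , 53,57,  71,81,84.86,89.28] 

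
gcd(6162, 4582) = 158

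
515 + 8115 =8630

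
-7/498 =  - 7/498 = - 0.01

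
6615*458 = 3029670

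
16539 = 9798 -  - 6741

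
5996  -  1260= 4736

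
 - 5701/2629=  -  5701/2629= - 2.17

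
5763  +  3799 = 9562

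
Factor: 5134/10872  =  2^( - 2 ) *3^( - 2)*17^1 =17/36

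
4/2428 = 1/607 = 0.00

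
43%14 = 1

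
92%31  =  30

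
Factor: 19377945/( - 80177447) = - 3^2*5^1*7^( - 1 )*29^1*31^1*479^1*11453921^( - 1 ) 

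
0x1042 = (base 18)CF4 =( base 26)642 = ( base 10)4162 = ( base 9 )5634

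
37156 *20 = 743120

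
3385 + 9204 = 12589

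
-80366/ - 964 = 40183/482 = 83.37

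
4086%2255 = 1831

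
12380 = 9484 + 2896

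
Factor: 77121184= 2^5* 7^1 * 344291^1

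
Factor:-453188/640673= - 2^2*11^(-1)*19^1*67^1*89^1*58243^( - 1)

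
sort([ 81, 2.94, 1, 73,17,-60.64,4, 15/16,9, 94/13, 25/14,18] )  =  [-60.64, 15/16, 1 , 25/14,2.94, 4,94/13, 9, 17, 18,73, 81]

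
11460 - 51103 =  - 39643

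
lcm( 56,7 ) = 56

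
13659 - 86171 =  - 72512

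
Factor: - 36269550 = -2^1*3^2*5^2*80599^1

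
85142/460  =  42571/230 = 185.09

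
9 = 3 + 6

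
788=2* 394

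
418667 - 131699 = 286968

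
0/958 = 0 = 0.00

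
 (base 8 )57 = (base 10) 47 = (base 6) 115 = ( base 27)1k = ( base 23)21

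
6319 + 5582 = 11901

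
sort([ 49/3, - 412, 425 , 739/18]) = [ - 412, 49/3,739/18,425]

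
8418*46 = 387228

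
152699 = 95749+56950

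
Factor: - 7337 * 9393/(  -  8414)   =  68916441/8414 = 2^(-1) * 3^1 * 7^(-1 )*11^1 *23^1 *29^1*31^1 * 101^1*601^(  -  1)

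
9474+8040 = 17514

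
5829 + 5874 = 11703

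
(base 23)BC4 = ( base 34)59d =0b1011111010011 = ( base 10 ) 6099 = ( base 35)4y9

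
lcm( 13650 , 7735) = 232050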